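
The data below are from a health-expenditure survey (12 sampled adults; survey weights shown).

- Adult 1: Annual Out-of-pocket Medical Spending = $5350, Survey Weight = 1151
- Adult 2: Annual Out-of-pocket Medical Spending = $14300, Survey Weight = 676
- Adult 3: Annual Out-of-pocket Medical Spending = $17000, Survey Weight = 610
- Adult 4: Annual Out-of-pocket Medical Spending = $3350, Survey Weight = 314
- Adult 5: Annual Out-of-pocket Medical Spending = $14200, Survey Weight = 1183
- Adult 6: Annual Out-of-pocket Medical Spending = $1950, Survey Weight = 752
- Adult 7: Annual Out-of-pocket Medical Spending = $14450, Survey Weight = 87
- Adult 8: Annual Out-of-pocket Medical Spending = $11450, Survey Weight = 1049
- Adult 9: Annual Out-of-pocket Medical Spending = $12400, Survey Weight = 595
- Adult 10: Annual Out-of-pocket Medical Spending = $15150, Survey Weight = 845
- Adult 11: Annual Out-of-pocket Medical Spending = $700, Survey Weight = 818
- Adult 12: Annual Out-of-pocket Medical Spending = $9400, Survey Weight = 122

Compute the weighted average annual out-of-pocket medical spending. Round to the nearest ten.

9840

Weighted sum = 5350×1151 + 14300×676 + 17000×610 + 3350×314 + 14200×1183 + 1950×752 + 14450×87 + 11450×1049 + 12400×595 + 15150×845 + 700×818 + 9400×122
  = 6157850 + 9666800 + 10370000 + 1051900 + 16798600 + 1466400 + 1257150 + 12011050 + 7378000 + 12801750 + 572600 + 1146800 = 80678900
Sum of weights = 1151 + 676 + 610 + 314 + 1183 + 752 + 87 + 1049 + 595 + 845 + 818 + 122 = 8202
Weighted mean = 80678900 / 8202 = 9836.4911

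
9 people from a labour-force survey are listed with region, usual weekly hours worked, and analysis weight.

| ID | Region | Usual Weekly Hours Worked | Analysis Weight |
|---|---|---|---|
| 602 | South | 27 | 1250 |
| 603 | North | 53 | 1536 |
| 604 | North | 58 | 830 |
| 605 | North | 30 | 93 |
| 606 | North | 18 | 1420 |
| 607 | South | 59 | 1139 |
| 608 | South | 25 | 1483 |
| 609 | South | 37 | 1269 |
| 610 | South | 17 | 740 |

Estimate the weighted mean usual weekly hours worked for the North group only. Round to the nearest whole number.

North rows: 603, 604, 605, 606
Weighted sum = 53×1536 + 58×830 + 30×93 + 18×1420
  = 157898
Sum of weights = 1536 + 830 + 93 + 1420 = 3879
Weighted mean = 157898 / 3879 = 40.705852

41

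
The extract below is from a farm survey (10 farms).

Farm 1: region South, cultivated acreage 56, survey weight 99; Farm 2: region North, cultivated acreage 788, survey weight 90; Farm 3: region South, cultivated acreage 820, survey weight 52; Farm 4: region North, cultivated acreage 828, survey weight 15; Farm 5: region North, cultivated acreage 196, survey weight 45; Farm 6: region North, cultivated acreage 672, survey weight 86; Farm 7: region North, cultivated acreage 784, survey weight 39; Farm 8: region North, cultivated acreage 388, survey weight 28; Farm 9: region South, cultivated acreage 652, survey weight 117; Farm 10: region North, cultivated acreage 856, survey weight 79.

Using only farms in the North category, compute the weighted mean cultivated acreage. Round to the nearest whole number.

678

North rows: 2, 4, 5, 6, 7, 8, 10
Weighted sum = 788×90 + 828×15 + 196×45 + 672×86 + 784×39 + 388×28 + 856×79
  = 70920 + 12420 + 8820 + 57792 + 30576 + 10864 + 67624 = 259016
Sum of weights = 90 + 15 + 45 + 86 + 39 + 28 + 79 = 382
Weighted mean = 259016 / 382 = 678.05236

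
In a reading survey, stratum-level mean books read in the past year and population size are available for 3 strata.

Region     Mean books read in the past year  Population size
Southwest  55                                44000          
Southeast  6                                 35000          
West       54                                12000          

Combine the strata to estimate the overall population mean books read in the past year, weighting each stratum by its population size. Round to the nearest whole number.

36

Σ Nₕ·x̄ₕ = 55×44000 + 6×35000 + 54×12000
  = 3278000
Σ Nₕ = 91000
Overall mean = 3278000 / 91000 = 36.021978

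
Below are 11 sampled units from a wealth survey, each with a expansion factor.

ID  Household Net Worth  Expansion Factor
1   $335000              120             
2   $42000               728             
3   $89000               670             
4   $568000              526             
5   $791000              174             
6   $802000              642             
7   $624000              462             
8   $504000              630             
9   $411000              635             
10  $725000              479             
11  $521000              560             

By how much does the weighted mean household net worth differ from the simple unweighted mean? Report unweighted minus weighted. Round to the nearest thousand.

Unweighted sum = 335000 + 42000 + 89000 + 568000 + 791000 + 802000 + 624000 + 504000 + 411000 + 725000 + 521000 = 5412000
Unweighted mean = 5412000 / 11 = 492000
Weighted sum = 335000×120 + 42000×728 + 89000×670 + 568000×526 + 791000×174 + 802000×642 + 624000×462 + 504000×630 + 411000×635 + 725000×479 + 521000×560
  = 2587520000
Sum of weights = 120 + 728 + 670 + 526 + 174 + 642 + 462 + 630 + 635 + 479 + 560 = 5626
Weighted mean = 2587520000 / 5626 = 459921.79
Difference (unweighted minus weighted) = 32078.208

32000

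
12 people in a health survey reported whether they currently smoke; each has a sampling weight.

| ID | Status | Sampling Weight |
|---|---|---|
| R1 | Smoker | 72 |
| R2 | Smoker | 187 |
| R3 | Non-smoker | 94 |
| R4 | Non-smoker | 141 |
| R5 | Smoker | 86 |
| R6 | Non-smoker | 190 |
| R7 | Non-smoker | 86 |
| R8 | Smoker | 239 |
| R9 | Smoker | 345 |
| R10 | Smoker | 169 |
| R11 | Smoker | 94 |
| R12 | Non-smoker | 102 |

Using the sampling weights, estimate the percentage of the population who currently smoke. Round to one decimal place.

Sum of weights for 'Smoker' = 72 + 187 + 86 + 239 + 345 + 169 + 94 = 1192
Total weight = 72 + 187 + 94 + 141 + 86 + 190 + 86 + 239 + 345 + 169 + 94 + 102 = 1805
Weighted proportion = 1192 / 1805 = 0.66038781 → 66.038781%

66.0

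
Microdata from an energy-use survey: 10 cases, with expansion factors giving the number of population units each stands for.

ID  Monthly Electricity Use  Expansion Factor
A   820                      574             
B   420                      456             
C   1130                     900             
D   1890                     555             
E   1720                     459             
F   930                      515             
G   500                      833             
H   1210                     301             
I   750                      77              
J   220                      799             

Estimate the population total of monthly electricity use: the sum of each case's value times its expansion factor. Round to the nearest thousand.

5011000

Weighted total = 820×574 + 420×456 + 1130×900 + 1890×555 + 1720×459 + 930×515 + 500×833 + 1210×301 + 750×77 + 220×799
  = 470680 + 191520 + 1017000 + 1048950 + 789480 + 478950 + 416500 + 364210 + 57750 + 175780 = 5010820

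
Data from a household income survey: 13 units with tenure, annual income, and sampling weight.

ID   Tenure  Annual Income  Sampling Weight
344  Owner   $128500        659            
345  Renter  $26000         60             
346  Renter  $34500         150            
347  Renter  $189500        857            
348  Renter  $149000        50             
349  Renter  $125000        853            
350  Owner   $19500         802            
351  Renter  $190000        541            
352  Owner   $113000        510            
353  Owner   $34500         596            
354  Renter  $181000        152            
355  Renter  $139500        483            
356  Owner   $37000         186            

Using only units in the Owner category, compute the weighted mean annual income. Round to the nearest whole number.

67343

Owner rows: 344, 350, 352, 353, 356
Weighted sum = 185394500
Sum of weights = 659 + 802 + 510 + 596 + 186 = 2753
Weighted mean = 185394500 / 2753 = 67342.717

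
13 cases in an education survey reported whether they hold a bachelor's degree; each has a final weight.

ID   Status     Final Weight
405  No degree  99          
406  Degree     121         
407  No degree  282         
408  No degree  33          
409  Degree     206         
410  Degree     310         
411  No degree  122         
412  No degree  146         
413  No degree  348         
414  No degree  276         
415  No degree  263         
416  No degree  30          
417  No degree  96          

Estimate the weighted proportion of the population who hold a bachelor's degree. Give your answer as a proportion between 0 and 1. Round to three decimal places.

Sum of weights for 'Degree' = 121 + 206 + 310 = 637
Total weight = 2332
Weighted proportion = 637 / 2332 = 0.27315609

0.273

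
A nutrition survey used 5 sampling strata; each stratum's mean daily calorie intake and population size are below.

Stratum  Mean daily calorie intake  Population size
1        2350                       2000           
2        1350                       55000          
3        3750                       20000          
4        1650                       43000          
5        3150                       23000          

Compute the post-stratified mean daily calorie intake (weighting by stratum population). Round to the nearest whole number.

2079

Σ Nₕ·x̄ₕ = 2350×2000 + 1350×55000 + 3750×20000 + 1650×43000 + 3150×23000
  = 297350000
Σ Nₕ = 2000 + 55000 + 20000 + 43000 + 23000 = 143000
Overall mean = 297350000 / 143000 = 2079.3706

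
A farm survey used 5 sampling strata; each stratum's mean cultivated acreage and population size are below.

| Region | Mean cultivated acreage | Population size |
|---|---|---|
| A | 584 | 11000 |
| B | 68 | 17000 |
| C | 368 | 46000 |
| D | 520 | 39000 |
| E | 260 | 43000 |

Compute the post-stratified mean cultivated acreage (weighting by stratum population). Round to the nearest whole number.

Σ Nₕ·x̄ₕ = 584×11000 + 68×17000 + 368×46000 + 520×39000 + 260×43000
  = 6424000 + 1156000 + 16928000 + 20280000 + 11180000 = 55968000
Σ Nₕ = 11000 + 17000 + 46000 + 39000 + 43000 = 156000
Overall mean = 55968000 / 156000 = 358.76923

359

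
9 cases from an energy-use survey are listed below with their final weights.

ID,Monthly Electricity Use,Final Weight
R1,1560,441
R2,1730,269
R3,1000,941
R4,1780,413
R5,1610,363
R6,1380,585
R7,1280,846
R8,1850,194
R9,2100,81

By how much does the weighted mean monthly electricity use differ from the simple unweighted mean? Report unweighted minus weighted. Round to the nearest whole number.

176

Unweighted sum = 1560 + 1730 + 1000 + 1780 + 1610 + 1380 + 1280 + 1850 + 2100 = 14290
Unweighted mean = 14290 / 9 = 1587.7778
Weighted sum = 1560×441 + 1730×269 + 1000×941 + 1780×413 + 1610×363 + 1380×585 + 1280×846 + 1850×194 + 2100×81
  = 687960 + 465370 + 941000 + 735140 + 584430 + 807300 + 1082880 + 358900 + 170100 = 5833080
Sum of weights = 441 + 269 + 941 + 413 + 363 + 585 + 846 + 194 + 81 = 4133
Weighted mean = 5833080 / 4133 = 1411.3429
Difference (unweighted minus weighted) = 176.43493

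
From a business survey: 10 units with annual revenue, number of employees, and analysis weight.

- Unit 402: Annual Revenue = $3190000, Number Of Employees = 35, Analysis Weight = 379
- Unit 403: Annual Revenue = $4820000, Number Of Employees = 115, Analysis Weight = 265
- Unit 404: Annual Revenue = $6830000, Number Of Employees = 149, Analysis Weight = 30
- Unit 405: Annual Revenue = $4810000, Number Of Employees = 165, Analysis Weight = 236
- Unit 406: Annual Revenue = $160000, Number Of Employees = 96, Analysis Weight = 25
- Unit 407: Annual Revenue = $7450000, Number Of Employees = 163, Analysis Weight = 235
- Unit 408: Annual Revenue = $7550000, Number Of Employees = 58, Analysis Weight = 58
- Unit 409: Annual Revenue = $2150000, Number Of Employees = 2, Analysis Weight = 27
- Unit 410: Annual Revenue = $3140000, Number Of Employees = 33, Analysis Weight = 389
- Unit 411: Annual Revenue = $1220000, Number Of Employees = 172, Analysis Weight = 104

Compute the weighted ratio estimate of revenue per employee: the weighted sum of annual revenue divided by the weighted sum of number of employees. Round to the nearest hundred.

45800

Σ wᵢ·y = 3190000×379 + 4820000×265 + 6830000×30 + 4810000×236 + 160000×25 + 7450000×235 + 7550000×58 + 2150000×27 + 3140000×389 + 1220000×104
  = 1209010000 + 1277300000 + 204900000 + 1135160000 + 4000000 + 1750750000 + 437900000 + 58050000 + 1221460000 + 126880000 = 7425410000
Σ wᵢ·x = 161998
Ratio = 7425410000 / 161998 = 45836.43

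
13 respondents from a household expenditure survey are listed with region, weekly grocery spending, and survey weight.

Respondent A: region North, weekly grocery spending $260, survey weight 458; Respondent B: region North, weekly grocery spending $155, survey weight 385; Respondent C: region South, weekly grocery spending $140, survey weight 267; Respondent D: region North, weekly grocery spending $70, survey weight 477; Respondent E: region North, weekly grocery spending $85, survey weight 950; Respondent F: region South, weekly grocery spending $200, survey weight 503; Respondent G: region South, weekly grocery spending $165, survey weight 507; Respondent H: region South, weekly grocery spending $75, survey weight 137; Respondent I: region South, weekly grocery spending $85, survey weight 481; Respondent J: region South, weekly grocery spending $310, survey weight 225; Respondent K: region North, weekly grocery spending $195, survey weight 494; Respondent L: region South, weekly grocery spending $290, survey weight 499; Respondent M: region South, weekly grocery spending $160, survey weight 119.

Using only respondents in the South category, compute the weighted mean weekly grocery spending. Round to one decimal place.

South rows: C, F, G, H, I, J, L, M
Weighted sum = 140×267 + 200×503 + 165×507 + 75×137 + 85×481 + 310×225 + 290×499 + 160×119
  = 506295
Sum of weights = 2738
Weighted mean = 506295 / 2738 = 184.91417

184.9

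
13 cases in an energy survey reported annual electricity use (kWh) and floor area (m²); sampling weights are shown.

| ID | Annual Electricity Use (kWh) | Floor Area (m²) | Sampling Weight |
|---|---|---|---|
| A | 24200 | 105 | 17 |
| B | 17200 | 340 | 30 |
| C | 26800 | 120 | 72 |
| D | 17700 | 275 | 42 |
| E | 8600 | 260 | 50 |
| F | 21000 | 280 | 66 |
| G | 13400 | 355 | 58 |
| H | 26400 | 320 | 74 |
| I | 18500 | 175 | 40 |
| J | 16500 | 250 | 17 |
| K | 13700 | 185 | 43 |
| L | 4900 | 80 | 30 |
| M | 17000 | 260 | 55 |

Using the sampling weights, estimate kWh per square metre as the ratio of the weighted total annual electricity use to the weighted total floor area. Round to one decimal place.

Σ wᵢ·y = 10838800
Σ wᵢ·x = 143830
Ratio = 10838800 / 143830 = 75.358409

75.4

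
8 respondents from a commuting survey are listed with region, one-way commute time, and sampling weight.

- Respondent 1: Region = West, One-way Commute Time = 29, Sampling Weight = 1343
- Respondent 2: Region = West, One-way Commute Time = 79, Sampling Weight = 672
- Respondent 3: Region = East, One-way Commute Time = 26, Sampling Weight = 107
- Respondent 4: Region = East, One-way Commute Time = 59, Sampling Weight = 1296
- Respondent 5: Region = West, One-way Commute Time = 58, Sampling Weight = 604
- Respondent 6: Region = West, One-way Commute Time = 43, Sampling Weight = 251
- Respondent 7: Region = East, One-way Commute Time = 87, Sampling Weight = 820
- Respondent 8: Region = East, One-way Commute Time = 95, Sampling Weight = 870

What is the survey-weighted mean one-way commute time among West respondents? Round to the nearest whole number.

West rows: 1, 2, 5, 6
Weighted sum = 29×1343 + 79×672 + 58×604 + 43×251
  = 38947 + 53088 + 35032 + 10793 = 137860
Sum of weights = 1343 + 672 + 604 + 251 = 2870
Weighted mean = 137860 / 2870 = 48.034843

48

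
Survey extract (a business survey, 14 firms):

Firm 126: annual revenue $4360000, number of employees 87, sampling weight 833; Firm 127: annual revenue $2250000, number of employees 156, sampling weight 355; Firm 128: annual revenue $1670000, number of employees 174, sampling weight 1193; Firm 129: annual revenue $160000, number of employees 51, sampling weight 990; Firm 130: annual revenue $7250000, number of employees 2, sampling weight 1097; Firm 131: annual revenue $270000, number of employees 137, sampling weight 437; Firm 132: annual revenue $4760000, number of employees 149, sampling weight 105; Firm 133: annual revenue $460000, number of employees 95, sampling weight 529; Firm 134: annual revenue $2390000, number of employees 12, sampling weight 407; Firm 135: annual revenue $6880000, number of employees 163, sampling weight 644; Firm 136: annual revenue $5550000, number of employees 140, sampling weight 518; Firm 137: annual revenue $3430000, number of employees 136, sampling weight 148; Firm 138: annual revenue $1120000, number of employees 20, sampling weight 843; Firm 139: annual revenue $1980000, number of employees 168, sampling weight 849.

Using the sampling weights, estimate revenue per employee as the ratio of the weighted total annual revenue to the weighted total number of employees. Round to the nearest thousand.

31000

Σ wᵢ·y = 26806890000
Σ wᵢ·x = 875882
Ratio = 26806890000 / 875882 = 30605.595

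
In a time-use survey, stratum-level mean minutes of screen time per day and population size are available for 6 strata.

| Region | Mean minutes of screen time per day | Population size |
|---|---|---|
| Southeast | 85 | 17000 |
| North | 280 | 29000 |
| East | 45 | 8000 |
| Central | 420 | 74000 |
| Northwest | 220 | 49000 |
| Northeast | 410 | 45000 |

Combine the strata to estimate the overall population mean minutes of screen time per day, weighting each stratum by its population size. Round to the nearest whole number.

316

Σ Nₕ·x̄ₕ = 85×17000 + 280×29000 + 45×8000 + 420×74000 + 220×49000 + 410×45000
  = 1445000 + 8120000 + 360000 + 31080000 + 10780000 + 18450000 = 70235000
Σ Nₕ = 17000 + 29000 + 8000 + 74000 + 49000 + 45000 = 222000
Overall mean = 70235000 / 222000 = 316.37387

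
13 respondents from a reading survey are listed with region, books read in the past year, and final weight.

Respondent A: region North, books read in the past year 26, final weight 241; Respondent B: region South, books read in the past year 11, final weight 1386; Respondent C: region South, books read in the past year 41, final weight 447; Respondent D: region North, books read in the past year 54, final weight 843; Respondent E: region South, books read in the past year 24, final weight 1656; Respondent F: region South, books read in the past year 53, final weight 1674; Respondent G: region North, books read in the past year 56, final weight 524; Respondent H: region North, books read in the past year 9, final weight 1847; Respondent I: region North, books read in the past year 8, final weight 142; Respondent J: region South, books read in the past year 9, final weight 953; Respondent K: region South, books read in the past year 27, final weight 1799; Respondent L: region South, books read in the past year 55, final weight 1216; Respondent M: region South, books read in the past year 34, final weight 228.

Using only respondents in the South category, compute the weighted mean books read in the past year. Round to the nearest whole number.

31

South rows: B, C, E, F, J, K, L, M
Weighted sum = 11×1386 + 41×447 + 24×1656 + 53×1674 + 9×953 + 27×1799 + 55×1216 + 34×228
  = 15246 + 18327 + 39744 + 88722 + 8577 + 48573 + 66880 + 7752 = 293821
Sum of weights = 1386 + 447 + 1656 + 1674 + 953 + 1799 + 1216 + 228 = 9359
Weighted mean = 293821 / 9359 = 31.394487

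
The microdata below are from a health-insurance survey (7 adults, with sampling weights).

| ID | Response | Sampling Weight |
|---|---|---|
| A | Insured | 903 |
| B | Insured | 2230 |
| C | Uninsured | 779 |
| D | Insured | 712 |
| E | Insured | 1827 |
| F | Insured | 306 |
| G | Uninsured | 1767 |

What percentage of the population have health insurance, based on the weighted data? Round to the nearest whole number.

Sum of weights for 'Insured' = 903 + 2230 + 712 + 1827 + 306 = 5978
Total weight = 903 + 2230 + 779 + 712 + 1827 + 306 + 1767 = 8524
Weighted proportion = 5978 / 8524 = 0.70131394 → 70.131394%

70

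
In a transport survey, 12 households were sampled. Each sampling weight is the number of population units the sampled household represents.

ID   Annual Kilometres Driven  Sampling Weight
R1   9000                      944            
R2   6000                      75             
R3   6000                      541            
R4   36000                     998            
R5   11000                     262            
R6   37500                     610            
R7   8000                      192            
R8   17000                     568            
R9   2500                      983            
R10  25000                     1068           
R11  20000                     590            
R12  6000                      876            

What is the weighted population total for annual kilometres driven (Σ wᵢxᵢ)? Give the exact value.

131282500

Weighted total = 131282500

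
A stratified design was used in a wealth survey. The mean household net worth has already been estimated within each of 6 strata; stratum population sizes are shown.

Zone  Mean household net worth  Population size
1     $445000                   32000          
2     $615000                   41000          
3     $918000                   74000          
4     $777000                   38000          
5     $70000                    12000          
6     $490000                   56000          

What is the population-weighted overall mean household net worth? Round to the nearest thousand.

Σ Nₕ·x̄ₕ = 445000×32000 + 615000×41000 + 918000×74000 + 777000×38000 + 70000×12000 + 490000×56000
  = 14240000000 + 25215000000 + 67932000000 + 29526000000 + 840000000 + 27440000000 = 165193000000
Σ Nₕ = 32000 + 41000 + 74000 + 38000 + 12000 + 56000 = 253000
Overall mean = 165193000000 / 253000 = 652936.76

653000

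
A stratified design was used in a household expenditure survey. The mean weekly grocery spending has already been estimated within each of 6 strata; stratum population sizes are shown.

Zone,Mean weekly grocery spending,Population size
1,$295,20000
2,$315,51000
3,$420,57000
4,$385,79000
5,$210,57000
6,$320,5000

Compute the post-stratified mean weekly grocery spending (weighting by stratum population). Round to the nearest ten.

330

Σ Nₕ·x̄ₕ = 295×20000 + 315×51000 + 420×57000 + 385×79000 + 210×57000 + 320×5000
  = 89890000
Σ Nₕ = 20000 + 51000 + 57000 + 79000 + 57000 + 5000 = 269000
Overall mean = 89890000 / 269000 = 334.16357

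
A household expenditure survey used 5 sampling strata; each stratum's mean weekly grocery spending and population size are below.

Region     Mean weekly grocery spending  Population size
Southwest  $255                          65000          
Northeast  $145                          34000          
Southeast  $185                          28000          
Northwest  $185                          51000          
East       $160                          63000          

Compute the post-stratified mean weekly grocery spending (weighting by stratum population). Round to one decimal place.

191.7

Σ Nₕ·x̄ₕ = 255×65000 + 145×34000 + 185×28000 + 185×51000 + 160×63000
  = 16575000 + 4930000 + 5180000 + 9435000 + 10080000 = 46200000
Σ Nₕ = 65000 + 34000 + 28000 + 51000 + 63000 = 241000
Overall mean = 46200000 / 241000 = 191.70124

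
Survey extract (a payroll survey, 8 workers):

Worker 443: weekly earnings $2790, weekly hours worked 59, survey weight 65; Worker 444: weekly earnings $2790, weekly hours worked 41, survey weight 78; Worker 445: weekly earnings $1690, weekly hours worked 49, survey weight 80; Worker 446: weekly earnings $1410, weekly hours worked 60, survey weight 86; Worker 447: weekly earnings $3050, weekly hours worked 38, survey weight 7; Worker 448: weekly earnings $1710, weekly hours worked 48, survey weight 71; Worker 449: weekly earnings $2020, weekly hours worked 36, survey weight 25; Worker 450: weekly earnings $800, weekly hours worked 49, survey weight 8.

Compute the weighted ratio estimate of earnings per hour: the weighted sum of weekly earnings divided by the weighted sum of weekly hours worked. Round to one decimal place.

40.6

Σ wᵢ·y = 2790×65 + 2790×78 + 1690×80 + 1410×86 + 3050×7 + 1710×71 + 2020×25 + 800×8
  = 855090
Σ wᵢ·x = 59×65 + 41×78 + 49×80 + 60×86 + 38×7 + 48×71 + 36×25 + 49×8
  = 3835 + 3198 + 3920 + 5160 + 266 + 3408 + 900 + 392 = 21079
Ratio = 855090 / 21079 = 40.565966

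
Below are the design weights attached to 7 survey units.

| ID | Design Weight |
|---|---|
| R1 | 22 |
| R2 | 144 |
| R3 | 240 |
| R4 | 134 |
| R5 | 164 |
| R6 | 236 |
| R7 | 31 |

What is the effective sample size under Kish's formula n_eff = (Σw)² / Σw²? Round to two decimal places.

5.23

Σ wᵢ = 22 + 144 + 240 + 134 + 164 + 236 + 31 = 971
Σ wᵢ² = 484 + 20736 + 57600 + 17956 + 26896 + 55696 + 961 = 180329
n_eff = 971² / 180329 = 942841 / 180329 = 5.2284491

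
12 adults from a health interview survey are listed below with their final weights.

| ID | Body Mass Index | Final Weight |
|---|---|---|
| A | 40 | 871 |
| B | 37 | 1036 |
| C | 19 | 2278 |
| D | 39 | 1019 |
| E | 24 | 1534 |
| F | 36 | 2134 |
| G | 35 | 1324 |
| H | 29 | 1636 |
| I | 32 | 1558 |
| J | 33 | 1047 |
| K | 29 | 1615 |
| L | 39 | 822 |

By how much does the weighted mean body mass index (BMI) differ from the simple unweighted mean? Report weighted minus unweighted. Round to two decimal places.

-1.44

Unweighted sum = 40 + 37 + 19 + 39 + 24 + 36 + 35 + 29 + 32 + 33 + 29 + 39 = 392
Unweighted mean = 392 / 12 = 32.666667
Weighted sum = 40×871 + 37×1036 + 19×2278 + 39×1019 + 24×1534 + 36×2134 + 35×1324 + 29×1636 + 32×1558 + 33×1047 + 29×1615 + 39×822
  = 34840 + 38332 + 43282 + 39741 + 36816 + 76824 + 46340 + 47444 + 49856 + 34551 + 46835 + 32058 = 526919
Sum of weights = 16874
Weighted mean = 526919 / 16874 = 31.22668
Difference (weighted minus unweighted) = -1.4399866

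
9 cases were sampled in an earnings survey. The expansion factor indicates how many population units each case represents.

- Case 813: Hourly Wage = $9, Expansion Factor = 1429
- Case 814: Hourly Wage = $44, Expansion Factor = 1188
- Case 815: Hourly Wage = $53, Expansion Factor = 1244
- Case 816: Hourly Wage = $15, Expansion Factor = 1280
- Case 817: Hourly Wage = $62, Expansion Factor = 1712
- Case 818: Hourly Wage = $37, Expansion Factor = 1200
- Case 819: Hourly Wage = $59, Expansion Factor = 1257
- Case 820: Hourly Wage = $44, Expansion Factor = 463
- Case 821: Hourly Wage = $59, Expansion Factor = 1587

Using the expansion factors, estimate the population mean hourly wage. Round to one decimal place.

43.0

Weighted sum = 488977
Sum of weights = 11360
Weighted mean = 488977 / 11360 = 43.04375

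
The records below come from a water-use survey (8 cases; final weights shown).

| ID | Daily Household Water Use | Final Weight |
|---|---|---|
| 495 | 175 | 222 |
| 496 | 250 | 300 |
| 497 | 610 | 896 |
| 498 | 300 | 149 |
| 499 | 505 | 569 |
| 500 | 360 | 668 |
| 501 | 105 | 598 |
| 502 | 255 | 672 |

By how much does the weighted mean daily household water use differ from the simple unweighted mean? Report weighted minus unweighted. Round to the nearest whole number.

40

Unweighted sum = 175 + 250 + 610 + 300 + 505 + 360 + 105 + 255 = 2560
Unweighted mean = 2560 / 8 = 320
Weighted sum = 175×222 + 250×300 + 610×896 + 300×149 + 505×569 + 360×668 + 105×598 + 255×672
  = 38850 + 75000 + 546560 + 44700 + 287345 + 240480 + 62790 + 171360 = 1467085
Sum of weights = 222 + 300 + 896 + 149 + 569 + 668 + 598 + 672 = 4074
Weighted mean = 1467085 / 4074 = 360.10923
Difference (weighted minus unweighted) = 40.109229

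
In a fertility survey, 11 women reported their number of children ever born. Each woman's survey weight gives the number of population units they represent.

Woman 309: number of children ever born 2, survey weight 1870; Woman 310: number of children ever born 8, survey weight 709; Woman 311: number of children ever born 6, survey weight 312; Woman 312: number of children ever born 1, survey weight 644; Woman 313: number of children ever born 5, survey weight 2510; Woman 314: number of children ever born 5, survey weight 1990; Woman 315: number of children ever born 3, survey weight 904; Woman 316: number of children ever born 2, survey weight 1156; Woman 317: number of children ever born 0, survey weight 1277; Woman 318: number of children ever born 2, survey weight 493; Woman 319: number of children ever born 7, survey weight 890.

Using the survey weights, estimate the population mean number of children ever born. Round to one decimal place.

3.7

Weighted sum = 2×1870 + 8×709 + 6×312 + 1×644 + 5×2510 + 5×1990 + 3×904 + 2×1156 + 0×1277 + 2×493 + 7×890
  = 3740 + 5672 + 1872 + 644 + 12550 + 9950 + 2712 + 2312 + 0 + 986 + 6230 = 46668
Sum of weights = 1870 + 709 + 312 + 644 + 2510 + 1990 + 904 + 1156 + 1277 + 493 + 890 = 12755
Weighted mean = 46668 / 12755 = 3.6588005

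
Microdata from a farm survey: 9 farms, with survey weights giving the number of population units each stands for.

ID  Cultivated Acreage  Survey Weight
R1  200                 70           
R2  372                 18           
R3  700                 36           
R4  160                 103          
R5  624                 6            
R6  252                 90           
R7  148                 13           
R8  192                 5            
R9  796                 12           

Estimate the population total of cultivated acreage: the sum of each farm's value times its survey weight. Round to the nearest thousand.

Weighted total = 200×70 + 372×18 + 700×36 + 160×103 + 624×6 + 252×90 + 148×13 + 192×5 + 796×12
  = 14000 + 6696 + 25200 + 16480 + 3744 + 22680 + 1924 + 960 + 9552 = 101236

101000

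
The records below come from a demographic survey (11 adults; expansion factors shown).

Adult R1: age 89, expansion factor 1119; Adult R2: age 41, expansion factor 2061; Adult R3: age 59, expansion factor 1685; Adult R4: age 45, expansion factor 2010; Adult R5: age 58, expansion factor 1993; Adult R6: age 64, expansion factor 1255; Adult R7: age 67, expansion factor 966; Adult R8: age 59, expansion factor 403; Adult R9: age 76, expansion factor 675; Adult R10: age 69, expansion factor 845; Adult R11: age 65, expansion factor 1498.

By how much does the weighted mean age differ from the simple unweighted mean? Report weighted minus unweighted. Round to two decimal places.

-3.27

Unweighted sum = 89 + 41 + 59 + 45 + 58 + 64 + 67 + 59 + 76 + 69 + 65 = 692
Unweighted mean = 692 / 11 = 62.909091
Weighted sum = 89×1119 + 41×2061 + 59×1685 + 45×2010 + 58×1993 + 64×1255 + 67×966 + 59×403 + 76×675 + 69×845 + 65×1498
  = 865345
Sum of weights = 14510
Weighted mean = 865345 / 14510 = 59.637836
Difference (weighted minus unweighted) = -3.2712549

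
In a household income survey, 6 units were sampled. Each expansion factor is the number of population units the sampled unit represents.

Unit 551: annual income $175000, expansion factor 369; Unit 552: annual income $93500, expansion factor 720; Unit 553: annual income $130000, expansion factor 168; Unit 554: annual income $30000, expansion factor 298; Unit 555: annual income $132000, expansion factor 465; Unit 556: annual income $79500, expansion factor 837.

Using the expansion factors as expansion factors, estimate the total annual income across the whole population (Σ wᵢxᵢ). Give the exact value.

290596500

Weighted total = 175000×369 + 93500×720 + 130000×168 + 30000×298 + 132000×465 + 79500×837
  = 64575000 + 67320000 + 21840000 + 8940000 + 61380000 + 66541500 = 290596500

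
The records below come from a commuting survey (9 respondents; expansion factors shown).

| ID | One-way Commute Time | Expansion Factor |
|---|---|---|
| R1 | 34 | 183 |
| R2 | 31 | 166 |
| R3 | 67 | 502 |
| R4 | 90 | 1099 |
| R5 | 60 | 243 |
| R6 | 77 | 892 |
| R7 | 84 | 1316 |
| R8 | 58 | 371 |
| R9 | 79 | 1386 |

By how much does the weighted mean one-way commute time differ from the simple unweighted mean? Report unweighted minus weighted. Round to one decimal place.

Unweighted sum = 34 + 31 + 67 + 90 + 60 + 77 + 84 + 58 + 79 = 580
Unweighted mean = 580 / 9 = 64.444444
Weighted sum = 34×183 + 31×166 + 67×502 + 90×1099 + 60×243 + 77×892 + 84×1316 + 58×371 + 79×1386
  = 468732
Sum of weights = 183 + 166 + 502 + 1099 + 243 + 892 + 1316 + 371 + 1386 = 6158
Weighted mean = 468732 / 6158 = 76.117571
Difference (unweighted minus weighted) = -11.673126

-11.7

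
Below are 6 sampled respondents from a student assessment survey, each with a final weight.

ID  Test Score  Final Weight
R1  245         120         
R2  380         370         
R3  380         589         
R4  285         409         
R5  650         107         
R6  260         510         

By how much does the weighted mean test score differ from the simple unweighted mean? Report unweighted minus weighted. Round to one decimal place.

Unweighted sum = 245 + 380 + 380 + 285 + 650 + 260 = 2200
Unweighted mean = 2200 / 6 = 366.66667
Weighted sum = 245×120 + 380×370 + 380×589 + 285×409 + 650×107 + 260×510
  = 712535
Sum of weights = 2105
Weighted mean = 712535 / 2105 = 338.49644
Difference (unweighted minus weighted) = 28.17023

28.2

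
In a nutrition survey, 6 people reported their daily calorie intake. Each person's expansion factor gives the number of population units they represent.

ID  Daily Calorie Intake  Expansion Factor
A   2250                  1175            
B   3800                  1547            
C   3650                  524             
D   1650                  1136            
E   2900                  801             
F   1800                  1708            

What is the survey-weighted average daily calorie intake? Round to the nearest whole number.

2570

Weighted sum = 2250×1175 + 3800×1547 + 3650×524 + 1650×1136 + 2900×801 + 1800×1708
  = 2643750 + 5878600 + 1912600 + 1874400 + 2322900 + 3074400 = 17706650
Sum of weights = 1175 + 1547 + 524 + 1136 + 801 + 1708 = 6891
Weighted mean = 17706650 / 6891 = 2569.5327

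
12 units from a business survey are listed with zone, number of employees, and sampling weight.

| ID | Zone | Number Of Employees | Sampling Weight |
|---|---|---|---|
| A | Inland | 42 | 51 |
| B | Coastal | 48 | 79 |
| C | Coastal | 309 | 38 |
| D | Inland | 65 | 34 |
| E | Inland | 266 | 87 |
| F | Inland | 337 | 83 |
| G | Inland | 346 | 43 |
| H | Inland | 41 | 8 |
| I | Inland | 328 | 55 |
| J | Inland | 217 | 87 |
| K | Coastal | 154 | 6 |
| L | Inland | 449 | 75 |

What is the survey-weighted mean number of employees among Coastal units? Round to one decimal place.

Coastal rows: B, C, K
Weighted sum = 16458
Sum of weights = 123
Weighted mean = 16458 / 123 = 133.80488

133.8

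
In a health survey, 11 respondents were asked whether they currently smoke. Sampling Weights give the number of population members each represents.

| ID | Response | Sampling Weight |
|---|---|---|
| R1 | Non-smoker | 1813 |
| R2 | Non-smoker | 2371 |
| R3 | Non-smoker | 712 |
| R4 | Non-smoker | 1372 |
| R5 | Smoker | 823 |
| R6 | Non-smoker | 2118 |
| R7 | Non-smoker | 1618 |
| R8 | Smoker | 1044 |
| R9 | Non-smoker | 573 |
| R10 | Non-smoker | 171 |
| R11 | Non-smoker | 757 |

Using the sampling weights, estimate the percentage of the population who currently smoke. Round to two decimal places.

13.96

Sum of weights for 'Smoker' = 823 + 1044 = 1867
Total weight = 1813 + 2371 + 712 + 1372 + 823 + 2118 + 1618 + 1044 + 573 + 171 + 757 = 13372
Weighted proportion = 1867 / 13372 = 0.1396201 → 13.96201%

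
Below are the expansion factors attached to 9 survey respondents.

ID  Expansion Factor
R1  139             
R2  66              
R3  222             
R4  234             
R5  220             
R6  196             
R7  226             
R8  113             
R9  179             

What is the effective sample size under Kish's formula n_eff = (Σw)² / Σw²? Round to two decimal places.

8.20

Σ wᵢ = 139 + 66 + 222 + 234 + 220 + 196 + 226 + 113 + 179 = 1595
Σ wᵢ² = 19321 + 4356 + 49284 + 54756 + 48400 + 38416 + 51076 + 12769 + 32041 = 310419
n_eff = 1595² / 310419 = 2544025 / 310419 = 8.1954552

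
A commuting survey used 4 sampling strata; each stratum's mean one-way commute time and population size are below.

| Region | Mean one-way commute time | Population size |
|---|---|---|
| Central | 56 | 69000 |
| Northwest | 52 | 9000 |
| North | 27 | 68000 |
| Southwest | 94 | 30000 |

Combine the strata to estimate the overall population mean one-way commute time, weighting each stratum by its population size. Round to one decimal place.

Σ Nₕ·x̄ₕ = 56×69000 + 52×9000 + 27×68000 + 94×30000
  = 8988000
Σ Nₕ = 69000 + 9000 + 68000 + 30000 = 176000
Overall mean = 8988000 / 176000 = 51.068182

51.1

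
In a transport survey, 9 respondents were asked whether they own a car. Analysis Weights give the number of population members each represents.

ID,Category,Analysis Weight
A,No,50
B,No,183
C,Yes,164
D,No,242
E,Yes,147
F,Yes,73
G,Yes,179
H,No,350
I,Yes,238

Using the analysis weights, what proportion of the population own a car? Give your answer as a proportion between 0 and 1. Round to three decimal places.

0.493

Sum of weights for 'Yes' = 164 + 147 + 73 + 179 + 238 = 801
Total weight = 50 + 183 + 164 + 242 + 147 + 73 + 179 + 350 + 238 = 1626
Weighted proportion = 801 / 1626 = 0.49261993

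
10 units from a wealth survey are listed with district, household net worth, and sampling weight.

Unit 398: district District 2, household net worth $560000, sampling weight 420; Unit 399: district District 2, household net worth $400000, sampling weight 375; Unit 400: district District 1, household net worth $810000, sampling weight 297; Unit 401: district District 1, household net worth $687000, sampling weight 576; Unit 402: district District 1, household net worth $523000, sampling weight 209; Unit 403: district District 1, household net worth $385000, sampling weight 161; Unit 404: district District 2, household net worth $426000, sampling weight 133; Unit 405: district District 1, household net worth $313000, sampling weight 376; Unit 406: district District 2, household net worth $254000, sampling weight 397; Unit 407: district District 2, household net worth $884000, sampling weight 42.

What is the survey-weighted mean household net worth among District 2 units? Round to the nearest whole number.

424158

District 2 rows: 398, 399, 404, 406, 407
Weighted sum = 560000×420 + 400000×375 + 426000×133 + 254000×397 + 884000×42
  = 235200000 + 150000000 + 56658000 + 100838000 + 37128000 = 579824000
Sum of weights = 420 + 375 + 133 + 397 + 42 = 1367
Weighted mean = 579824000 / 1367 = 424158.01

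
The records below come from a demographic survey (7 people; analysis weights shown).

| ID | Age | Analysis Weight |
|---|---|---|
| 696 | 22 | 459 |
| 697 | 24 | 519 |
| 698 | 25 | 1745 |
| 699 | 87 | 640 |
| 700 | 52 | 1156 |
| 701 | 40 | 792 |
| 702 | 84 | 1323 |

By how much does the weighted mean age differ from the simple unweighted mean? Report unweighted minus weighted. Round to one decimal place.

-1.2

Unweighted sum = 22 + 24 + 25 + 87 + 52 + 40 + 84 = 334
Unweighted mean = 334 / 7 = 47.714286
Weighted sum = 22×459 + 24×519 + 25×1745 + 87×640 + 52×1156 + 40×792 + 84×1323
  = 10098 + 12456 + 43625 + 55680 + 60112 + 31680 + 111132 = 324783
Sum of weights = 459 + 519 + 1745 + 640 + 1156 + 792 + 1323 = 6634
Weighted mean = 324783 / 6634 = 48.957341
Difference (unweighted minus weighted) = -1.2430553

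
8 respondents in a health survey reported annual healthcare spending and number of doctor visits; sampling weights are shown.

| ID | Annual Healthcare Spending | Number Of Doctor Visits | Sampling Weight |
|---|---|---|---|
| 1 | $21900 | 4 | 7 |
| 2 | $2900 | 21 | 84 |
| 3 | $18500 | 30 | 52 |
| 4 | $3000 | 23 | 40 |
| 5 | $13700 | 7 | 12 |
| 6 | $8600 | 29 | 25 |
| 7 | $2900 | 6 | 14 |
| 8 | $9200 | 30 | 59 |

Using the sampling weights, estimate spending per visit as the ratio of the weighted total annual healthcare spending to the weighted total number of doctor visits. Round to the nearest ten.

Σ wᵢ·y = 21900×7 + 2900×84 + 18500×52 + 3000×40 + 13700×12 + 8600×25 + 2900×14 + 9200×59
  = 153300 + 243600 + 962000 + 120000 + 164400 + 215000 + 40600 + 542800 = 2441700
Σ wᵢ·x = 4×7 + 21×84 + 30×52 + 23×40 + 7×12 + 29×25 + 6×14 + 30×59
  = 28 + 1764 + 1560 + 920 + 84 + 725 + 84 + 1770 = 6935
Ratio = 2441700 / 6935 = 352.08363

350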